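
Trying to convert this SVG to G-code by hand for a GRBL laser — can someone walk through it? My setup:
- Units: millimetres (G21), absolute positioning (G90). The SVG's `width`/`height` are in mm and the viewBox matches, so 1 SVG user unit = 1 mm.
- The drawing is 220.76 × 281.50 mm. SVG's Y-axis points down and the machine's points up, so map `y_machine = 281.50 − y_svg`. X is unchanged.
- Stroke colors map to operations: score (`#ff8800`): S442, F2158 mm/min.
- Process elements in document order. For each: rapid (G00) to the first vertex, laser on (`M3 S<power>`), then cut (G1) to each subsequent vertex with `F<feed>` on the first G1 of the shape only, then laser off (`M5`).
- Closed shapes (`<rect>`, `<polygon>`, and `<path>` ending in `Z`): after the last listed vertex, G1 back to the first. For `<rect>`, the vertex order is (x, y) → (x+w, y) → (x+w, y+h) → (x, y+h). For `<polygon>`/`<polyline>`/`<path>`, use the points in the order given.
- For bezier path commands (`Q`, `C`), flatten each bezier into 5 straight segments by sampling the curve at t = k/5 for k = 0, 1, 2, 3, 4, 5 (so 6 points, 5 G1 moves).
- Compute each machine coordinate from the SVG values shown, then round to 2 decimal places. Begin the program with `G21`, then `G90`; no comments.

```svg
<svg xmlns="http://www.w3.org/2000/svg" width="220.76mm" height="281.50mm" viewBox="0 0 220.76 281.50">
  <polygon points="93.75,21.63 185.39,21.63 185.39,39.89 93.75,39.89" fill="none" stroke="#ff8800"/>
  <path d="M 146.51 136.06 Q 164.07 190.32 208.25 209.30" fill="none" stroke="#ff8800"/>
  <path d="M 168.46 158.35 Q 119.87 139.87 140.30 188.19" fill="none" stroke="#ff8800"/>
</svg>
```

viewBox `0 0 220.76 281.50` with mm width/height → 1 unit = 1 mm. Flip: y_m = 281.50 − y_svg.

**Shape 1** — `<polygon>` rectangle, stroke `#ff8800` → score (S442, F2158). Machine vertices: (93.75,259.87) → (185.39,259.87) → (185.39,241.61) → (93.75,241.61) → (93.75,259.87). Closed: final G1 returns to the first vertex.

**Shape 2** — `<path>` quadratic bezier, stroke `#ff8800` → score (S442, F2158). Control points (SVG): P0=(146.51,136.06), P1=(164.07,190.32), P2=(208.25,209.30); sampled at t=k/5. Machine vertices: (146.51,145.44) → (154.60,125.15) → (164.82,107.68) → (177.17,93.03) → (191.64,81.20) → (208.25,72.20). Open path.

**Shape 3** — `<path>` quadratic bezier, stroke `#ff8800` → score (S442, F2158). Control points (SVG): P0=(168.46,158.35), P1=(119.87,139.87), P2=(140.30,188.19); sampled at t=k/5. Machine vertices: (168.46,123.15) → (151.78,127.87) → (140.63,127.25) → (135.00,121.28) → (134.89,109.97) → (140.30,93.31). Open path.

G21
G90
G00 X93.75 Y259.87
M3 S442
G1 X185.39 Y259.87 F2158
G1 X185.39 Y241.61
G1 X93.75 Y241.61
G1 X93.75 Y259.87
M5
G00 X146.51 Y145.44
M3 S442
G1 X154.60 Y125.15 F2158
G1 X164.82 Y107.68
G1 X177.17 Y93.03
G1 X191.64 Y81.20
G1 X208.25 Y72.20
M5
G00 X168.46 Y123.15
M3 S442
G1 X151.78 Y127.87 F2158
G1 X140.63 Y127.25
G1 X135.00 Y121.28
G1 X134.89 Y109.97
G1 X140.30 Y93.31
M5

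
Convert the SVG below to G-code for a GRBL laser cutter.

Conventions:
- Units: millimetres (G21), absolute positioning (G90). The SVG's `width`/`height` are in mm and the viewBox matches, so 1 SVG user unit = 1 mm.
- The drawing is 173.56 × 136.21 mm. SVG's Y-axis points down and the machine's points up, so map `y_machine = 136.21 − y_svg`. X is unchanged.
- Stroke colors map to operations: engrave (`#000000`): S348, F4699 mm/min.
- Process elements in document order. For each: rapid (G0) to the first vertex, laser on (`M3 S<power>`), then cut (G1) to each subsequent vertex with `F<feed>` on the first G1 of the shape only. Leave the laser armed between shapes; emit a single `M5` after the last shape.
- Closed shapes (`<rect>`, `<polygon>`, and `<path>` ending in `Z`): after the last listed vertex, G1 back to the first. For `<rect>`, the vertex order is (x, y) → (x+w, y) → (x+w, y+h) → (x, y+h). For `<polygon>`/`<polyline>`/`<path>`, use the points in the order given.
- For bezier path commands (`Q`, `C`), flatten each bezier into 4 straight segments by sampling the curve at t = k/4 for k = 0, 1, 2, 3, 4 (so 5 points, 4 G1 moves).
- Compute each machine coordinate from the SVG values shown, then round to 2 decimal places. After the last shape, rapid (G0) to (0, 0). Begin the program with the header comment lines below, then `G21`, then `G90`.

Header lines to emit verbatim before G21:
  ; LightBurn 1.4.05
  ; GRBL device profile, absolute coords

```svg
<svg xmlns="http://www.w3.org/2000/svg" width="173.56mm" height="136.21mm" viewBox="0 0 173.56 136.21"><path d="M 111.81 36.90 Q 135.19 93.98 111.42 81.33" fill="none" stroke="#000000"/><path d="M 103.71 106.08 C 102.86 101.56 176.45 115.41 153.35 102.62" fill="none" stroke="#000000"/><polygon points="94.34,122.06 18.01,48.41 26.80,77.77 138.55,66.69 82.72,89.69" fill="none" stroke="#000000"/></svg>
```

viewBox `0 0 173.56 136.21` with mm width/height → 1 unit = 1 mm. Flip: y_m = 136.21 − y_svg.

**Shape 1** — `<path>` quadratic bezier, stroke `#000000` → engrave (S348, F4699). Control points (SVG): P0=(111.81,36.90), P1=(135.19,93.98), P2=(111.42,81.33); sampled at t=k/4. Machine vertices: (111.81,99.31) → (120.55,75.13) → (123.40,59.66) → (120.36,52.91) → (111.42,54.88). Open path.

**Shape 2** — `<path>` cubic bezier, stroke `#000000` → engrave (S348, F4699). Control points (SVG): P0=(103.71,106.08), P1=(102.86,101.56), P2=(176.45,115.41), P3=(153.35,102.62); sampled at t=k/4. Machine vertices: (103.71,30.13) → (114.36,30.78) → (136.87,28.76) → (155.22,28.29) → (153.35,33.59). Open path.

**Shape 3** — `<polygon>` closed polygon, stroke `#000000` → engrave (S348, F4699). Machine vertices: (94.34,14.15) → (18.01,87.80) → (26.80,58.44) → (138.55,69.52) → (82.72,46.52) → (94.34,14.15). Closed: final G1 returns to the first vertex.

; LightBurn 1.4.05
; GRBL device profile, absolute coords
G21
G90
G0 X111.81 Y99.31
M3 S348
G1 X120.55 Y75.13 F4699
G1 X123.40 Y59.66
G1 X120.36 Y52.91
G1 X111.42 Y54.88
G0 X103.71 Y30.13
M3 S348
G1 X114.36 Y30.78 F4699
G1 X136.87 Y28.76
G1 X155.22 Y28.29
G1 X153.35 Y33.59
G0 X94.34 Y14.15
M3 S348
G1 X18.01 Y87.80 F4699
G1 X26.80 Y58.44
G1 X138.55 Y69.52
G1 X82.72 Y46.52
G1 X94.34 Y14.15
M5
G0 X0.00 Y0.00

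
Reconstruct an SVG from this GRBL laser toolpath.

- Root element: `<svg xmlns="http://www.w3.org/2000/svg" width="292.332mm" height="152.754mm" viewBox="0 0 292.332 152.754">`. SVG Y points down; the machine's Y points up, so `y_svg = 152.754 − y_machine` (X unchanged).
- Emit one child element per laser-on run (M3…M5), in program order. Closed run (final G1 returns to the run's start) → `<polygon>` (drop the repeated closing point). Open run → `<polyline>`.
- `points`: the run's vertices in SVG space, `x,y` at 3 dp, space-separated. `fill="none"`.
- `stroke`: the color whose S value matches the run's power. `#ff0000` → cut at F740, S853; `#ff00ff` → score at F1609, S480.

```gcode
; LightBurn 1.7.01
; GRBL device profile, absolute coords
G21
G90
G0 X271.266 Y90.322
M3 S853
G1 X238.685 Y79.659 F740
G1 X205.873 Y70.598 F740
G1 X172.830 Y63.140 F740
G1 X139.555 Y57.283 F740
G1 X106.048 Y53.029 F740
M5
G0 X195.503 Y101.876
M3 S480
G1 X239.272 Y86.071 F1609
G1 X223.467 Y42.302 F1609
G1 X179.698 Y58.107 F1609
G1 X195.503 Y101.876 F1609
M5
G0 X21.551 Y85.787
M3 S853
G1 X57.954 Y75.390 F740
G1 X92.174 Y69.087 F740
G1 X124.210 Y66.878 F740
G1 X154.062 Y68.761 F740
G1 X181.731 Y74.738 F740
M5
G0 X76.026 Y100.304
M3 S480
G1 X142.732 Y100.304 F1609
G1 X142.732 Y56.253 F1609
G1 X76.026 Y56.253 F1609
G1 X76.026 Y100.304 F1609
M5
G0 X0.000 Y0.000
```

y_svg = 152.754 − y_m.

[1] S853→`#ff0000` (cut); open run; points: 271.266,62.432 238.685,73.095 205.873,82.156 172.830,89.614 139.555,95.471 106.048,99.725

[2] S480→`#ff00ff` (score); closed run; points: 195.503,50.878 239.272,66.683 223.467,110.452 179.698,94.647

[3] S853→`#ff0000` (cut); open run; points: 21.551,66.967 57.954,77.364 92.174,83.667 124.210,85.876 154.062,83.993 181.731,78.016

[4] S480→`#ff00ff` (score); closed run; points: 76.026,52.450 142.732,52.450 142.732,96.501 76.026,96.501

<svg xmlns="http://www.w3.org/2000/svg" width="292.332mm" height="152.754mm" viewBox="0 0 292.332 152.754">
  <polyline points="271.266,62.432 238.685,73.095 205.873,82.156 172.830,89.614 139.555,95.471 106.048,99.725" fill="none" stroke="#ff0000"/>
  <polygon points="195.503,50.878 239.272,66.683 223.467,110.452 179.698,94.647" fill="none" stroke="#ff00ff"/>
  <polyline points="21.551,66.967 57.954,77.364 92.174,83.667 124.210,85.876 154.062,83.993 181.731,78.016" fill="none" stroke="#ff0000"/>
  <polygon points="76.026,52.450 142.732,52.450 142.732,96.501 76.026,96.501" fill="none" stroke="#ff00ff"/>
</svg>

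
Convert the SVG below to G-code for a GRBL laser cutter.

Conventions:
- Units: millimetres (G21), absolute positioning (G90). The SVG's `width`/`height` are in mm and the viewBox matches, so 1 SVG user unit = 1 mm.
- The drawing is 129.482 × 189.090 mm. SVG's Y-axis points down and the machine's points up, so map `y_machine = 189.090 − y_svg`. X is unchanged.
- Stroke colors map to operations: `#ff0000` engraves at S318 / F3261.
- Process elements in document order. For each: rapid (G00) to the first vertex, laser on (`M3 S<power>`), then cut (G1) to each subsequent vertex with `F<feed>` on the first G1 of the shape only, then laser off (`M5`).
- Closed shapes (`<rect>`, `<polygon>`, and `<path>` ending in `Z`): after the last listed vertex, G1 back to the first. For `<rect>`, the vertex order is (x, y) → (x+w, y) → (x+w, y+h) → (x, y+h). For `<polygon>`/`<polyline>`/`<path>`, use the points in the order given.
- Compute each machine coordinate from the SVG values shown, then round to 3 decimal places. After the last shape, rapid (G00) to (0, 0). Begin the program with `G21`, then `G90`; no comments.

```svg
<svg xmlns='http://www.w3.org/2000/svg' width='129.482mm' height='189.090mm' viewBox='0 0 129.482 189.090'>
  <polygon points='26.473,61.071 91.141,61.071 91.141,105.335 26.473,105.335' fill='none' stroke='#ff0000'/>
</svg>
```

1 u = 1 mm; y_m = 189.090 − y.

[1] `<polygon>` rectangle, #ff0000→engrave S318 F3261: (26.473,128.019) → (91.141,128.019) → (91.141,83.755) → (26.473,83.755) → (26.473,128.019) (closed)

G21
G90
G00 X26.473 Y128.019
M3 S318
G1 X91.141 Y128.019 F3261
G1 X91.141 Y83.755
G1 X26.473 Y83.755
G1 X26.473 Y128.019
M5
G00 X0.000 Y0.000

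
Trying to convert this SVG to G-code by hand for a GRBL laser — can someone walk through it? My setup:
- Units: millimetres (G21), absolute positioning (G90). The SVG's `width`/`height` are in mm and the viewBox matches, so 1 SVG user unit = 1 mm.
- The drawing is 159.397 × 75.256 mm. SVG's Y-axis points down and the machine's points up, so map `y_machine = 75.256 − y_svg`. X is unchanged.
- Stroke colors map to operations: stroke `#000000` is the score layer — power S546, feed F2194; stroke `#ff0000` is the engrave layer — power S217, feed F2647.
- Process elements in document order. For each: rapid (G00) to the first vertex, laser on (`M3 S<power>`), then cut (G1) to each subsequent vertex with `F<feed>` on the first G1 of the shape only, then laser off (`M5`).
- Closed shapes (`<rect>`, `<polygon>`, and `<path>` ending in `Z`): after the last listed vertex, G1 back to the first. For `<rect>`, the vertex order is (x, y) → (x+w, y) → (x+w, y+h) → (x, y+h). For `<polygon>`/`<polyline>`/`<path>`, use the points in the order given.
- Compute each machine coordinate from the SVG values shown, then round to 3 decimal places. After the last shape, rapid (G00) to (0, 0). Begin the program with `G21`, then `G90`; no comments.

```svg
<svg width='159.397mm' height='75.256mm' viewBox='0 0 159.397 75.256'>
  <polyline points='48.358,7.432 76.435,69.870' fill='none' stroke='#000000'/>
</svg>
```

G21
G90
G00 X48.358 Y67.824
M3 S546
G1 X76.435 Y5.386 F2194
M5
G00 X0.000 Y0.000

Since the viewBox matches the mm dimensions, user units are millimetres directly. The only transform is the Y-flip y_m = 75.256 − y_svg.

Shape 1 is a line segment drawn with `<polyline>`. Its stroke #000000 means score at S546, F2194. After flipping Y the toolpath is (48.358,67.824) → (76.435,5.386).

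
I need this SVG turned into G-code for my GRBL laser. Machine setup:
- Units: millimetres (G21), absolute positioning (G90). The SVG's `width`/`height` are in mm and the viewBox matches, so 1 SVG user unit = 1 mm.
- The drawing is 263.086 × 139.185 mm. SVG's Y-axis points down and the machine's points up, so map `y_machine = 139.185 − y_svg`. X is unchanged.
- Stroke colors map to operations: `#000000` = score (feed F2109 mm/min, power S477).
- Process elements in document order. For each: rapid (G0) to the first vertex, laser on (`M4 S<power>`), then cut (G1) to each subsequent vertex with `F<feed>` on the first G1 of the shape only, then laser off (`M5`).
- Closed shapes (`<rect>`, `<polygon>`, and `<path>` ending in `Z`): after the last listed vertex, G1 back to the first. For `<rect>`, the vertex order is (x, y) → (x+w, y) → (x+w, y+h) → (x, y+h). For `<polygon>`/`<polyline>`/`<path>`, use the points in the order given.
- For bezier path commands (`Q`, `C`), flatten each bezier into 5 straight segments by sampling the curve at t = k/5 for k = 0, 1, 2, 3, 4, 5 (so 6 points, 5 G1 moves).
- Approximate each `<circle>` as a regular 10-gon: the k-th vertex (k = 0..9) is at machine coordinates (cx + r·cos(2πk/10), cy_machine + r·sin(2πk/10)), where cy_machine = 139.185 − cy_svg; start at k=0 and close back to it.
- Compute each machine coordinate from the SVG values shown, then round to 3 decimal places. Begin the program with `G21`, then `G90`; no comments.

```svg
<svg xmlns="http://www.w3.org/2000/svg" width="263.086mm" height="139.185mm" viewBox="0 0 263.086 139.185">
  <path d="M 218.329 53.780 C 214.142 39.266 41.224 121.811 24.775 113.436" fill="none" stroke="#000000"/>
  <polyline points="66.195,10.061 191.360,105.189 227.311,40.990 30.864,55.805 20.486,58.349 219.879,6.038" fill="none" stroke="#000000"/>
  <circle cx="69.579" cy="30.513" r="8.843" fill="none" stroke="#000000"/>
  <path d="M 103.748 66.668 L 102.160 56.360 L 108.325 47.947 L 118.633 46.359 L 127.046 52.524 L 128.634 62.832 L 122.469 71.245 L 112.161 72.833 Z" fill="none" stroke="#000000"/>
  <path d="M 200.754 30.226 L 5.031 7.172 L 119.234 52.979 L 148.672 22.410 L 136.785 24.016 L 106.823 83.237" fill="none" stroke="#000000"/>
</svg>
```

G21
G90
G0 X218.329 Y85.405
M4 S477
G1 X198.171 Y83.970 F2109
G1 X153.127 Y68.264
G1 X98.806 Y47.310
G1 X50.819 Y30.131
G1 X24.775 Y25.749
M5
G0 X66.195 Y129.124
M4 S477
G1 X191.360 Y33.996 F2109
G1 X227.311 Y98.195
G1 X30.864 Y83.380
G1 X20.486 Y80.836
G1 X219.879 Y133.147
M5
G0 X78.422 Y108.672
M4 S477
G1 X76.733 Y113.870 F2109
G1 X72.312 Y117.082
G1 X66.846 Y117.082
G1 X62.425 Y113.870
G1 X60.736 Y108.672
G1 X62.425 Y103.474
G1 X66.846 Y100.262
G1 X72.312 Y100.262
G1 X76.733 Y103.474
G1 X78.422 Y108.672
M5
G0 X103.748 Y72.517
M4 S477
G1 X102.160 Y82.825 F2109
G1 X108.325 Y91.238
G1 X118.633 Y92.826
G1 X127.046 Y86.661
G1 X128.634 Y76.353
G1 X122.469 Y67.940
G1 X112.161 Y66.352
G1 X103.748 Y72.517
M5
G0 X200.754 Y108.959
M4 S477
G1 X5.031 Y132.013 F2109
G1 X119.234 Y86.206
G1 X148.672 Y116.775
G1 X136.785 Y115.169
G1 X106.823 Y55.948
M5

Since the viewBox matches the mm dimensions, user units are millimetres directly. The only transform is the Y-flip y_m = 139.185 − y_svg.

Shape 1 is a cubic bezier drawn with `<path>`. Its stroke #000000 means score at S477, F2109. After flipping Y the toolpath is (218.329,85.405) → (198.171,83.970) → (153.127,68.264) → (98.806,47.310) → (50.819,30.131) → (24.775,25.749).

Shape 2 is a open polyline drawn with `<polyline>`. Its stroke #000000 means score at S477, F2109. After flipping Y the toolpath is (66.195,129.124) → (191.360,33.996) → (227.311,98.195) → (30.864,83.380) → (20.486,80.836) → (219.879,133.147).

Shape 3 is a circle drawn with `<circle>`. Its stroke #000000 means score at S477, F2109. After flipping Y the toolpath is (78.422,108.672) → (76.733,113.870) → (72.312,117.082) → (66.846,117.082) → (62.425,113.870) → (60.736,108.672) → (62.425,103.474) → (66.846,100.262) → (72.312,100.262) → (76.733,103.474) → (78.422,108.672), returning to the start.

Shape 4 is a regular polygon drawn with `<path>`. Its stroke #000000 means score at S477, F2109. After flipping Y the toolpath is (103.748,72.517) → (102.160,82.825) → (108.325,91.238) → (118.633,92.826) → (127.046,86.661) → (128.634,76.353) → (122.469,67.940) → (112.161,66.352) → (103.748,72.517), returning to the start.

Shape 5 is a open polyline drawn with `<path>`. Its stroke #000000 means score at S477, F2109. After flipping Y the toolpath is (200.754,108.959) → (5.031,132.013) → (119.234,86.206) → (148.672,116.775) → (136.785,115.169) → (106.823,55.948).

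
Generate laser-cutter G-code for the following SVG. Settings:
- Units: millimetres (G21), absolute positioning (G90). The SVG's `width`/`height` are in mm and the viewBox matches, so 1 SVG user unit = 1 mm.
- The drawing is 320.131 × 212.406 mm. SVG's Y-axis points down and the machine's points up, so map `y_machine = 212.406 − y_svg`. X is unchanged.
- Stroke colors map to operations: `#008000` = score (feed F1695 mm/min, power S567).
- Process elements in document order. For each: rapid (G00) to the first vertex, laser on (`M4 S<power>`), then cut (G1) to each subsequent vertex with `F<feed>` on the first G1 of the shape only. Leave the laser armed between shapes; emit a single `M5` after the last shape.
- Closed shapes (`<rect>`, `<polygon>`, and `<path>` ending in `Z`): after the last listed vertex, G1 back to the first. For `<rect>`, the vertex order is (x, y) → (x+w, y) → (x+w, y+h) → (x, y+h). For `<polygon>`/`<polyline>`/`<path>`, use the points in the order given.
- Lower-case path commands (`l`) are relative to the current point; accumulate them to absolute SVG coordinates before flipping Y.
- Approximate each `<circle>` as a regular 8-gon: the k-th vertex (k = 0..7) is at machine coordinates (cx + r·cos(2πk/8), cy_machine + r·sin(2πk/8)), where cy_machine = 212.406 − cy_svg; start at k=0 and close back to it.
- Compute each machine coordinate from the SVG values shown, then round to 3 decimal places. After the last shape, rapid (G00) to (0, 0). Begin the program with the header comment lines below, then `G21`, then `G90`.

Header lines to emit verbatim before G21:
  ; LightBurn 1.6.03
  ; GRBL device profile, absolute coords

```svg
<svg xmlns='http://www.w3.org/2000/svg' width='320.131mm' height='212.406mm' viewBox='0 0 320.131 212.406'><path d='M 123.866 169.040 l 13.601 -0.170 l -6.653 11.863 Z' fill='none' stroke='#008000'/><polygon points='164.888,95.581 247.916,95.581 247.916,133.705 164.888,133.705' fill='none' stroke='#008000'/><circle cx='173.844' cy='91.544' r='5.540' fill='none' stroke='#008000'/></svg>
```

1 u = 1 mm; y_m = 212.406 − y.

[1] `<path>` regular polygon, #008000→score S567 F1695: (123.866,43.366) → (137.467,43.536) → (130.814,31.673) → (123.866,43.366) (closed)

[2] `<polygon>` rectangle, #008000→score S567 F1695: (164.888,116.825) → (247.916,116.825) → (247.916,78.701) → (164.888,78.701) → (164.888,116.825) (closed)

[3] `<circle>` circle, #008000→score S567 F1695: (179.384,120.862) → (177.761,124.779) → (173.844,126.402) → (169.927,124.779) → (168.304,120.862) → (169.927,116.945) → (173.844,115.322) → (177.761,116.945) → (179.384,120.862) (closed)

; LightBurn 1.6.03
; GRBL device profile, absolute coords
G21
G90
G00 X123.866 Y43.366
M4 S567
G1 X137.467 Y43.536 F1695
G1 X130.814 Y31.673
G1 X123.866 Y43.366
G00 X164.888 Y116.825
M4 S567
G1 X247.916 Y116.825 F1695
G1 X247.916 Y78.701
G1 X164.888 Y78.701
G1 X164.888 Y116.825
G00 X179.384 Y120.862
M4 S567
G1 X177.761 Y124.779 F1695
G1 X173.844 Y126.402
G1 X169.927 Y124.779
G1 X168.304 Y120.862
G1 X169.927 Y116.945
G1 X173.844 Y115.322
G1 X177.761 Y116.945
G1 X179.384 Y120.862
M5
G00 X0.000 Y0.000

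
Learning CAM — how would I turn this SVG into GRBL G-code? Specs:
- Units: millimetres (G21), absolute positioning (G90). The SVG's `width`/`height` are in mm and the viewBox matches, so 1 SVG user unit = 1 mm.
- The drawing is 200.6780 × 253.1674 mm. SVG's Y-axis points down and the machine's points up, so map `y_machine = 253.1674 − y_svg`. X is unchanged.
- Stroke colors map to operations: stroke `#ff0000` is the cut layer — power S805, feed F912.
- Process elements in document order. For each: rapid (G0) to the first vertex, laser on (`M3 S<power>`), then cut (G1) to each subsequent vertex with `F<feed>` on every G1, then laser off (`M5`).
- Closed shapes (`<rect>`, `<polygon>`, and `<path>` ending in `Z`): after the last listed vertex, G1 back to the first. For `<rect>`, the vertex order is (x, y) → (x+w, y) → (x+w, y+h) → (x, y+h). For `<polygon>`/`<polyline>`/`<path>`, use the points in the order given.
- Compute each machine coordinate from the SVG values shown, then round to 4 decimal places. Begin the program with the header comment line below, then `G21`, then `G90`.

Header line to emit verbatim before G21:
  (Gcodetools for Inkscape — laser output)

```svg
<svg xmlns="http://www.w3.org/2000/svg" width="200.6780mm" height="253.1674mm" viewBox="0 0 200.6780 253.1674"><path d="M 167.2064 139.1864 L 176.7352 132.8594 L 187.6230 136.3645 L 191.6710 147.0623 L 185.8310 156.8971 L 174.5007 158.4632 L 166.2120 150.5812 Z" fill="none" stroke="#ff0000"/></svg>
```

Since the viewBox matches the mm dimensions, user units are millimetres directly. The only transform is the Y-flip y_m = 253.1674 − y_svg.

Shape 1 is a regular polygon drawn with `<path>`. Its stroke #ff0000 means cut at S805, F912. After flipping Y the toolpath is (167.2064,113.9810) → (176.7352,120.3080) → (187.6230,116.8029) → (191.6710,106.1051) → (185.8310,96.2703) → (174.5007,94.7042) → (166.2120,102.5862) → (167.2064,113.9810), returning to the start.

(Gcodetools for Inkscape — laser output)
G21
G90
G0 X167.2064 Y113.9810
M3 S805
G1 X176.7352 Y120.3080 F912
G1 X187.6230 Y116.8029 F912
G1 X191.6710 Y106.1051 F912
G1 X185.8310 Y96.2703 F912
G1 X174.5007 Y94.7042 F912
G1 X166.2120 Y102.5862 F912
G1 X167.2064 Y113.9810 F912
M5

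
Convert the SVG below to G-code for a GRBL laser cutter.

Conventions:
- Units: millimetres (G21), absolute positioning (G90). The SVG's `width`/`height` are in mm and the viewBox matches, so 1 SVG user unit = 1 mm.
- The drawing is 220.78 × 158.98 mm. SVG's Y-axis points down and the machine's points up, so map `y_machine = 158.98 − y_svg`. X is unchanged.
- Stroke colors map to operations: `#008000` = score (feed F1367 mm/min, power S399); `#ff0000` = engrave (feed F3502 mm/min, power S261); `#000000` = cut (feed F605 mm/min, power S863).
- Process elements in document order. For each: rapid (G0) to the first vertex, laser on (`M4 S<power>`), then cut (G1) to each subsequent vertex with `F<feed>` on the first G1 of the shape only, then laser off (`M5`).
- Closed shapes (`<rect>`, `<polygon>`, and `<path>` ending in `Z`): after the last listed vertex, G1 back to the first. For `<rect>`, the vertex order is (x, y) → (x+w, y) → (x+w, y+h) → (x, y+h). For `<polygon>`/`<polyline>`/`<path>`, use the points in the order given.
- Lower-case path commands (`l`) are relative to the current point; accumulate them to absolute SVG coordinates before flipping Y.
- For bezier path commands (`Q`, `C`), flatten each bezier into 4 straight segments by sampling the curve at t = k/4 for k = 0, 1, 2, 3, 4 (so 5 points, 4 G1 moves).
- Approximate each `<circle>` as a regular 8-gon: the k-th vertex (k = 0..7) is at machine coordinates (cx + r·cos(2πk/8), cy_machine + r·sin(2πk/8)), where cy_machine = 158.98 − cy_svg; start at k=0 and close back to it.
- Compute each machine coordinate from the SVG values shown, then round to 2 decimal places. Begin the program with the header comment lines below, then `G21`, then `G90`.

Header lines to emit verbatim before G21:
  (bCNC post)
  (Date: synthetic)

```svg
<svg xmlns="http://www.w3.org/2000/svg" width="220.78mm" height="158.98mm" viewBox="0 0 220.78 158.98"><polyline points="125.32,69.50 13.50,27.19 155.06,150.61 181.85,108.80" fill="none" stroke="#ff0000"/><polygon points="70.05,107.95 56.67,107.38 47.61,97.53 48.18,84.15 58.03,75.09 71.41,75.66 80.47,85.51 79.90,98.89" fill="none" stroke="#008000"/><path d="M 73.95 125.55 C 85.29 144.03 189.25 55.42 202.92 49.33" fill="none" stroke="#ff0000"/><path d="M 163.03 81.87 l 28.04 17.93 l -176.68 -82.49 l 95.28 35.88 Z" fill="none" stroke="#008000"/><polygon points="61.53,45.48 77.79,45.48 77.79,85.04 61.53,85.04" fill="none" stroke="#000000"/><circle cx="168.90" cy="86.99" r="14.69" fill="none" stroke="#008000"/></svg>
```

viewBox `0 0 220.78 158.98` with mm width/height → 1 unit = 1 mm. Flip: y_m = 158.98 − y_svg.

**Shape 1** — `<polyline>` open polyline, stroke `#ff0000` → engrave (S261, F3502). Machine vertices: (125.32,89.48) → (13.50,131.79) → (155.06,8.37) → (181.85,50.18). Open path.

**Shape 2** — `<polygon>` regular polygon, stroke `#008000` → score (S399, F1367). Machine vertices: (70.05,51.03) → (56.67,51.60) → (47.61,61.45) → (48.18,74.83) → (58.03,83.89) → (71.41,83.32) → (80.47,73.47) → (79.90,60.09) → (70.05,51.03). Closed: final G1 returns to the first vertex.

**Shape 3** — `<path>` cubic bezier, stroke `#ff0000` → engrave (S261, F3502). Control points (SVG): P0=(73.95,125.55), P1=(85.29,144.03), P2=(189.25,55.42), P3=(202.92,49.33); sampled at t=k/4. Machine vertices: (73.95,33.43) → (96.96,36.69) → (137.56,62.33) → (178.60,92.57) → (202.92,109.65). Open path.

**Shape 4** — `<path>` closed polygon, stroke `#008000` → score (S399, F1367). Machine vertices: (163.03,77.11) → (191.07,59.18) → (14.39,141.67) → (109.67,105.79) → (163.03,77.11). Closed: final G1 returns to the first vertex.

**Shape 5** — `<polygon>` rectangle, stroke `#000000` → cut (S863, F605). Machine vertices: (61.53,113.50) → (77.79,113.50) → (77.79,73.94) → (61.53,73.94) → (61.53,113.50). Closed: final G1 returns to the first vertex.

**Shape 6** — `<circle>` circle, stroke `#008000` → score (S399, F1367). Machine vertices: (183.59,71.99) → (179.29,82.38) → (168.90,86.68) → (158.51,82.38) → (154.21,71.99) → (158.51,61.60) → (168.90,57.30) → (179.29,61.60) → (183.59,71.99). Closed: final G1 returns to the first vertex.

(bCNC post)
(Date: synthetic)
G21
G90
G0 X125.32 Y89.48
M4 S261
G1 X13.50 Y131.79 F3502
G1 X155.06 Y8.37
G1 X181.85 Y50.18
M5
G0 X70.05 Y51.03
M4 S399
G1 X56.67 Y51.60 F1367
G1 X47.61 Y61.45
G1 X48.18 Y74.83
G1 X58.03 Y83.89
G1 X71.41 Y83.32
G1 X80.47 Y73.47
G1 X79.90 Y60.09
G1 X70.05 Y51.03
M5
G0 X73.95 Y33.43
M4 S261
G1 X96.96 Y36.69 F3502
G1 X137.56 Y62.33
G1 X178.60 Y92.57
G1 X202.92 Y109.65
M5
G0 X163.03 Y77.11
M4 S399
G1 X191.07 Y59.18 F1367
G1 X14.39 Y141.67
G1 X109.67 Y105.79
G1 X163.03 Y77.11
M5
G0 X61.53 Y113.50
M4 S863
G1 X77.79 Y113.50 F605
G1 X77.79 Y73.94
G1 X61.53 Y73.94
G1 X61.53 Y113.50
M5
G0 X183.59 Y71.99
M4 S399
G1 X179.29 Y82.38 F1367
G1 X168.90 Y86.68
G1 X158.51 Y82.38
G1 X154.21 Y71.99
G1 X158.51 Y61.60
G1 X168.90 Y57.30
G1 X179.29 Y61.60
G1 X183.59 Y71.99
M5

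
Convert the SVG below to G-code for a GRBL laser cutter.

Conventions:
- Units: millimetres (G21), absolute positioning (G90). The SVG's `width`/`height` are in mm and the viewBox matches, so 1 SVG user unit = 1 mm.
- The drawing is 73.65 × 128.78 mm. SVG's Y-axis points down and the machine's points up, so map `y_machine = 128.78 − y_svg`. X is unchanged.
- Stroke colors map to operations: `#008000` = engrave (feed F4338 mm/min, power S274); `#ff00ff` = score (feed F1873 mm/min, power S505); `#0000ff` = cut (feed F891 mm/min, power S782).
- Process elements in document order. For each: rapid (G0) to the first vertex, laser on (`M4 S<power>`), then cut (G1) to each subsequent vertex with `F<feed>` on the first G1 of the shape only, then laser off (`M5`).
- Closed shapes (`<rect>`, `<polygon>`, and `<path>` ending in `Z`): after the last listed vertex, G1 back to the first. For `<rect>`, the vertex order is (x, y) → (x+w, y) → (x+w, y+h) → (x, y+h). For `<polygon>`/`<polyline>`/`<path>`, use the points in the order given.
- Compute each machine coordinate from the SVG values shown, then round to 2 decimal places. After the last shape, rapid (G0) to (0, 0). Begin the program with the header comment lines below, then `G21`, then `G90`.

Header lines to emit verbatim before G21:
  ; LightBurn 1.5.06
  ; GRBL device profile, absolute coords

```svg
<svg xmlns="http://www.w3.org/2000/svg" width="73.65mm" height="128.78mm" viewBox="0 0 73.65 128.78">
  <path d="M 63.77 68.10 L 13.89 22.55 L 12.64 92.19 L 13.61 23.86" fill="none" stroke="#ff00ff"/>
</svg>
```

viewBox `0 0 73.65 128.78` with mm width/height → 1 unit = 1 mm. Flip: y_m = 128.78 − y_svg.

**Shape 1** — `<path>` open polyline, stroke `#ff00ff` → score (S505, F1873). Machine vertices: (63.77,60.68) → (13.89,106.23) → (12.64,36.59) → (13.61,104.92). Open path.

; LightBurn 1.5.06
; GRBL device profile, absolute coords
G21
G90
G0 X63.77 Y60.68
M4 S505
G1 X13.89 Y106.23 F1873
G1 X12.64 Y36.59
G1 X13.61 Y104.92
M5
G0 X0.00 Y0.00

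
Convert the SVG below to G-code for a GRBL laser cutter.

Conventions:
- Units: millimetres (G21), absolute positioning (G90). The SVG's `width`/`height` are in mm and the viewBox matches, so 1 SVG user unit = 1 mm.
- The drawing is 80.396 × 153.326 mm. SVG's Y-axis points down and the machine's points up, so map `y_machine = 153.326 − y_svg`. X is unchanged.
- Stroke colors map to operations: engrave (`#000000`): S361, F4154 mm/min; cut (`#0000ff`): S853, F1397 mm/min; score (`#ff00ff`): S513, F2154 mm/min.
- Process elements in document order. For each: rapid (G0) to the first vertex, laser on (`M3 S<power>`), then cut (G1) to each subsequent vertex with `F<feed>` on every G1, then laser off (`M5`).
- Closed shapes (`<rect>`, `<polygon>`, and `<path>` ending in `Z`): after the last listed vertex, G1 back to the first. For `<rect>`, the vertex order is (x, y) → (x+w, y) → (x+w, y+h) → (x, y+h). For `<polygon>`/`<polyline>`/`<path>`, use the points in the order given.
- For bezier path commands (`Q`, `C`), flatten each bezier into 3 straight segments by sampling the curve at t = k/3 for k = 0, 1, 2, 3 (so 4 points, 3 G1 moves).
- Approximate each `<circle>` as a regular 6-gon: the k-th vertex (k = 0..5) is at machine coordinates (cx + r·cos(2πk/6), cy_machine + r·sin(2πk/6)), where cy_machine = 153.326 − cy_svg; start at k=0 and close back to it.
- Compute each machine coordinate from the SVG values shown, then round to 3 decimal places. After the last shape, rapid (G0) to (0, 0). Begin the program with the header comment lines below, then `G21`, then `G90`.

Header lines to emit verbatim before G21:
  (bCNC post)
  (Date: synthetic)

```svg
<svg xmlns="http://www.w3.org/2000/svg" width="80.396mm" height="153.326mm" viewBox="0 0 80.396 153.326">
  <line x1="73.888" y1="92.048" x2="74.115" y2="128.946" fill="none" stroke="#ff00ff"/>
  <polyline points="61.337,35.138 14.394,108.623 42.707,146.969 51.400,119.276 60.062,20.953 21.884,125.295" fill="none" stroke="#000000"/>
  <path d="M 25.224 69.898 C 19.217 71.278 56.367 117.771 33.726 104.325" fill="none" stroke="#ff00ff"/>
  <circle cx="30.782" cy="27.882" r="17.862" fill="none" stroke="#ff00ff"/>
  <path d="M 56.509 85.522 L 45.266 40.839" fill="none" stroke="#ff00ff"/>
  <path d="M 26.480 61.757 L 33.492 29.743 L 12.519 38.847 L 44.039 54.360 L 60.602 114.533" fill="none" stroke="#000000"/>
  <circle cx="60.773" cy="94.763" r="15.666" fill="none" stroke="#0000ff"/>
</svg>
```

(bCNC post)
(Date: synthetic)
G21
G90
G0 X73.888 Y61.278
M3 S513
G1 X74.115 Y24.380 F2154
M5
G0 X61.337 Y118.188
M3 S361
G1 X14.394 Y44.703 F4154
G1 X42.707 Y6.357 F4154
G1 X51.400 Y34.050 F4154
G1 X60.062 Y132.373 F4154
G1 X21.884 Y28.031 F4154
M5
G0 X25.224 Y83.428
M3 S513
G1 X29.790 Y70.901 F2154
G1 X40.250 Y51.644 F2154
G1 X33.726 Y49.001 F2154
M5
G0 X48.644 Y125.444
M3 S513
G1 X39.713 Y140.913 F2154
G1 X21.851 Y140.913 F2154
G1 X12.920 Y125.444 F2154
G1 X21.851 Y109.975 F2154
G1 X39.713 Y109.975 F2154
G1 X48.644 Y125.444 F2154
M5
G0 X56.509 Y67.804
M3 S513
G1 X45.266 Y112.487 F2154
M5
G0 X26.480 Y91.569
M3 S361
G1 X33.492 Y123.583 F4154
G1 X12.519 Y114.479 F4154
G1 X44.039 Y98.966 F4154
G1 X60.602 Y38.793 F4154
M5
G0 X76.439 Y58.563
M3 S853
G1 X68.606 Y72.130 F1397
G1 X52.940 Y72.130 F1397
G1 X45.107 Y58.563 F1397
G1 X52.940 Y44.996 F1397
G1 X68.606 Y44.996 F1397
G1 X76.439 Y58.563 F1397
M5
G0 X0.000 Y0.000

Since the viewBox matches the mm dimensions, user units are millimetres directly. The only transform is the Y-flip y_m = 153.326 − y_svg.

Shape 1 is a line segment drawn with `<line>`. Its stroke #ff00ff means score at S513, F2154. After flipping Y the toolpath is (73.888,61.278) → (74.115,24.380).

Shape 2 is a open polyline drawn with `<polyline>`. Its stroke #000000 means engrave at S361, F4154. After flipping Y the toolpath is (61.337,118.188) → (14.394,44.703) → (42.707,6.357) → (51.400,34.050) → (60.062,132.373) → (21.884,28.031).

Shape 3 is a cubic bezier drawn with `<path>`. Its stroke #ff00ff means score at S513, F2154. After flipping Y the toolpath is (25.224,83.428) → (29.790,70.901) → (40.250,51.644) → (33.726,49.001).

Shape 4 is a circle drawn with `<circle>`. Its stroke #ff00ff means score at S513, F2154. After flipping Y the toolpath is (48.644,125.444) → (39.713,140.913) → (21.851,140.913) → (12.920,125.444) → (21.851,109.975) → (39.713,109.975) → (48.644,125.444), returning to the start.

Shape 5 is a line segment drawn with `<path>`. Its stroke #ff00ff means score at S513, F2154. After flipping Y the toolpath is (56.509,67.804) → (45.266,112.487).

Shape 6 is a open polyline drawn with `<path>`. Its stroke #000000 means engrave at S361, F4154. After flipping Y the toolpath is (26.480,91.569) → (33.492,123.583) → (12.519,114.479) → (44.039,98.966) → (60.602,38.793).

Shape 7 is a circle drawn with `<circle>`. Its stroke #0000ff means cut at S853, F1397. After flipping Y the toolpath is (76.439,58.563) → (68.606,72.130) → (52.940,72.130) → (45.107,58.563) → (52.940,44.996) → (68.606,44.996) → (76.439,58.563), returning to the start.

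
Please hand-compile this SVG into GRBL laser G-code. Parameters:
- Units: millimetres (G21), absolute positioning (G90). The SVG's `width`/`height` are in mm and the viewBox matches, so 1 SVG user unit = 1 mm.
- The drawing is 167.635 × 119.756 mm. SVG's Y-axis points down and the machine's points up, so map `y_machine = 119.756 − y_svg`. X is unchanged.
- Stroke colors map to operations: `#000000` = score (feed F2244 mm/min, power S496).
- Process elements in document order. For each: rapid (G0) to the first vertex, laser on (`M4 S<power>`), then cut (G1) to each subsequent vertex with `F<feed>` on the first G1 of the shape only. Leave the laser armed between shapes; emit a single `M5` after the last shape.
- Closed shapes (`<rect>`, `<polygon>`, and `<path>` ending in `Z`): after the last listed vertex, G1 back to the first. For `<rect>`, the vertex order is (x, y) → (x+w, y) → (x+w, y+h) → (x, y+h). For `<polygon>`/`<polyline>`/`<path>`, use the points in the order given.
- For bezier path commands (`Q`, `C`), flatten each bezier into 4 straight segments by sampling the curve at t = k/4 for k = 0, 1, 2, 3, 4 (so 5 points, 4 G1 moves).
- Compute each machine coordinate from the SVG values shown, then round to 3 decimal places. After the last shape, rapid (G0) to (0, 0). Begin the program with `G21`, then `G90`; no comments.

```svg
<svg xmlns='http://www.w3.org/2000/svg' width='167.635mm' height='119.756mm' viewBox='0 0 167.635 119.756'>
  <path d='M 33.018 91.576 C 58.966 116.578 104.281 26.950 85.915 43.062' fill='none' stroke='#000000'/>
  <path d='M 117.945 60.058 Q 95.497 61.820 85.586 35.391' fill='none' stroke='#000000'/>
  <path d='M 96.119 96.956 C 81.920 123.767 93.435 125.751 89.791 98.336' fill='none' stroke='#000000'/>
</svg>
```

viewBox `0 0 167.635 119.756` with mm width/height → 1 unit = 1 mm. Flip: y_m = 119.756 − y_svg.

**Shape 1** — `<path>` cubic bezier, stroke `#000000` → score (S496, F2244). Control points (SVG): P0=(33.018,91.576), P1=(58.966,116.578), P2=(104.281,26.950), P3=(85.915,43.062); sampled at t=k/4. Machine vertices: (33.018,28.180) → (54.813,27.478) → (76.084,49.103) → (89.047,72.395) → (85.915,76.694). Open path.

**Shape 2** — `<path>` quadratic bezier, stroke `#000000` → score (S496, F2244). Control points (SVG): P0=(117.945,60.058), P1=(95.497,61.820), P2=(85.586,35.391); sampled at t=k/4. Machine vertices: (117.945,59.698) → (107.505,60.579) → (98.631,64.984) → (91.325,72.912) → (85.586,84.365). Open path.

**Shape 3** — `<path>` cubic bezier, stroke `#000000` → score (S496, F2244). Control points (SVG): P0=(96.119,96.956), P1=(81.920,123.767), P2=(93.435,125.751), P3=(89.791,98.336); sampled at t=k/4. Machine vertices: (96.119,22.800) → (89.652,7.418) → (88.997,1.775) → (90.320,6.300) → (89.791,21.420). Open path.

G21
G90
G0 X33.018 Y28.180
M4 S496
G1 X54.813 Y27.478 F2244
G1 X76.084 Y49.103
G1 X89.047 Y72.395
G1 X85.915 Y76.694
G0 X117.945 Y59.698
M4 S496
G1 X107.505 Y60.579 F2244
G1 X98.631 Y64.984
G1 X91.325 Y72.912
G1 X85.586 Y84.365
G0 X96.119 Y22.800
M4 S496
G1 X89.652 Y7.418 F2244
G1 X88.997 Y1.775
G1 X90.320 Y6.300
G1 X89.791 Y21.420
M5
G0 X0.000 Y0.000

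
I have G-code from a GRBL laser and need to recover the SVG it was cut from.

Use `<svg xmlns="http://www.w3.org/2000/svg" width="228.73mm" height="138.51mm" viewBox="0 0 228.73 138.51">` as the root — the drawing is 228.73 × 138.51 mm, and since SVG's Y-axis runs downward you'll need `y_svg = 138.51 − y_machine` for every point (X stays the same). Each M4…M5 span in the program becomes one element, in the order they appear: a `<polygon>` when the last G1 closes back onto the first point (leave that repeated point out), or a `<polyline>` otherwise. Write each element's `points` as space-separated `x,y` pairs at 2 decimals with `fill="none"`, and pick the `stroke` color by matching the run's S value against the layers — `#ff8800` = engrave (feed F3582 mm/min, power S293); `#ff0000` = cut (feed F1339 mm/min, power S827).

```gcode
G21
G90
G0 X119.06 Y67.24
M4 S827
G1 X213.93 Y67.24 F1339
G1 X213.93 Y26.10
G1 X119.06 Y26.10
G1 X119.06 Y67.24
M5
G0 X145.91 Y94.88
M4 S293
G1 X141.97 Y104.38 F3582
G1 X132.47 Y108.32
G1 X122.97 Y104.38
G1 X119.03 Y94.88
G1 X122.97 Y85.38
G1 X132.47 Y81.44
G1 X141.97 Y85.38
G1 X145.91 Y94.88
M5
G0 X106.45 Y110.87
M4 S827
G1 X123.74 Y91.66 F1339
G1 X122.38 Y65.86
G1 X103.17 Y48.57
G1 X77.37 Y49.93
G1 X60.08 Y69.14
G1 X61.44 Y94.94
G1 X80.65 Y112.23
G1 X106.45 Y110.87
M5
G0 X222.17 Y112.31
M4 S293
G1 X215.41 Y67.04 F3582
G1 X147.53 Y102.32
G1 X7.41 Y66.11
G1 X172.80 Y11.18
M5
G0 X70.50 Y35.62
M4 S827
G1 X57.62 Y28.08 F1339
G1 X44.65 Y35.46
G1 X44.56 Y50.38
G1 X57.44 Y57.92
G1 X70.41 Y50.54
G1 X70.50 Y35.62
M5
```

y_svg = 138.51 − y_m.

[1] S827→`#ff0000` (cut); closed run; points: 119.06,71.27 213.93,71.27 213.93,112.41 119.06,112.41

[2] S293→`#ff8800` (engrave); closed run; points: 145.91,43.63 141.97,34.13 132.47,30.19 122.97,34.13 119.03,43.63 122.97,53.13 132.47,57.07 141.97,53.13

[3] S827→`#ff0000` (cut); closed run; points: 106.45,27.64 123.74,46.85 122.38,72.65 103.17,89.94 77.37,88.58 60.08,69.37 61.44,43.57 80.65,26.28

[4] S293→`#ff8800` (engrave); open run; points: 222.17,26.20 215.41,71.47 147.53,36.19 7.41,72.40 172.80,127.33

[5] S827→`#ff0000` (cut); closed run; points: 70.50,102.89 57.62,110.43 44.65,103.05 44.56,88.13 57.44,80.59 70.41,87.97

<svg xmlns="http://www.w3.org/2000/svg" width="228.73mm" height="138.51mm" viewBox="0 0 228.73 138.51">
  <polygon points="119.06,71.27 213.93,71.27 213.93,112.41 119.06,112.41" fill="none" stroke="#ff0000"/>
  <polygon points="145.91,43.63 141.97,34.13 132.47,30.19 122.97,34.13 119.03,43.63 122.97,53.13 132.47,57.07 141.97,53.13" fill="none" stroke="#ff8800"/>
  <polygon points="106.45,27.64 123.74,46.85 122.38,72.65 103.17,89.94 77.37,88.58 60.08,69.37 61.44,43.57 80.65,26.28" fill="none" stroke="#ff0000"/>
  <polyline points="222.17,26.20 215.41,71.47 147.53,36.19 7.41,72.40 172.80,127.33" fill="none" stroke="#ff8800"/>
  <polygon points="70.50,102.89 57.62,110.43 44.65,103.05 44.56,88.13 57.44,80.59 70.41,87.97" fill="none" stroke="#ff0000"/>
</svg>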